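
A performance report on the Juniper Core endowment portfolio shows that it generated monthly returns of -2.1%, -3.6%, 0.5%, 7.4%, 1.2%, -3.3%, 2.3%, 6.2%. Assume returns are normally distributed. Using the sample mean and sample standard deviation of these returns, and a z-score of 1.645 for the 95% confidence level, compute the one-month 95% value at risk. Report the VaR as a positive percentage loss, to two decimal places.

5.71

Mean return r̄ = 8.60 / 8 = 1.0750%
Σ(r − r̄)² = (-2.1 − 1.0750)² + (-3.6 − 1.0750)² + (0.5 − 1.0750)² + … = 119.1950
σ = √[119.1950 / 7] = 4.1265%
VaR = −(r̄ − z·σ) = −(1.0750 − 1.645 × 4.1265) = −(-5.7131) = 5.7131%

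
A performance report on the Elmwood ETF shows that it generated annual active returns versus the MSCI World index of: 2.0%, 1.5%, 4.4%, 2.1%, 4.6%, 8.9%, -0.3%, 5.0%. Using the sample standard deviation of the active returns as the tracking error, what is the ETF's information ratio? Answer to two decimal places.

1.25

r̄ = (2 + 1.5 + 4.4 + 2.1 + 4.6 + 8.9 − 0.3 + 5) / 8 = 3.5250%
Σ(r − r̄)² = (2 − 3.5250)² + (1.5 − 3.5250)² + … = 56.0750
sample σ = √(56.0750 / 7) = √8.0107 = 2.8303%
IR = r̄ / tracking error = 3.5250 / 2.8303 = 1.2455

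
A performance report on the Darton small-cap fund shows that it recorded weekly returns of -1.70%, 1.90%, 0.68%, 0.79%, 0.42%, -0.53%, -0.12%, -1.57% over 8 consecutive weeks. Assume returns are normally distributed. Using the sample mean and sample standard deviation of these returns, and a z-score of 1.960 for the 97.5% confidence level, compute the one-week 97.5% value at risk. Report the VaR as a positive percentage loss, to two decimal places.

r̄ = (-1.7 + 1.9 + 0.68 + 0.79 + 0.42 − 0.53 − 0.12 − 1.57) / 8 = -0.130 / 8 = -0.0163%
Σ(r − r̄)² = (-1.7 − (-0.0163))² + (1.9 − (-0.0163))² + (0.68 − (-0.0163))² + … = 10.5210
σ = √[10.5210 / 7] = 1.2260%
VaR = −(r̄ − z·σ) = −(-0.0163 − 1.960 × 1.2260) = −(-2.4193) = 2.4193%

2.42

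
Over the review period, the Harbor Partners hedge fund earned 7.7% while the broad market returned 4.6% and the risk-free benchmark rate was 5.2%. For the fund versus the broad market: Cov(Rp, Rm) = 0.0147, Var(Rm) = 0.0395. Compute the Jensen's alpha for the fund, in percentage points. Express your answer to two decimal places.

2.72

β = Cov / Var = 0.0147 / 0.0395 = 0.3722
E[R] = Rf + β(Rm − Rf) = 5.2% + 0.3722 × (4.6% − 5.2%) = 4.9767%
α = Rp − E[R] = 7.7% − 4.9767% = 2.7233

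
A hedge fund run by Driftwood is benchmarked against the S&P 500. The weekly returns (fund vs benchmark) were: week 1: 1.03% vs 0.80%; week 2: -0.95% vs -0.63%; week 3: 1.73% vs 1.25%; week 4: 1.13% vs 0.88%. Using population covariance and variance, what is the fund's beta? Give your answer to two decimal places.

r̄p = 0.7350%,  r̄m = 0.5750%
Cov = Σ(rp − r̄p)(rm − r̄m) / 4 = 0.7222
Var(rm) = Σ(rm − r̄m)² / 4 = 0.5128
β = Cov / Var = 0.7222 / 0.5128 = 1.4083

1.41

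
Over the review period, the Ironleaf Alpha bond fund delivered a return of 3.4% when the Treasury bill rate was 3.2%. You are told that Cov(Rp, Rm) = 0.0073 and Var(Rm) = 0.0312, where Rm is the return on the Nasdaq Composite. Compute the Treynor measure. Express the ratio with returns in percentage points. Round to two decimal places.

0.85

β = Cov / Var = 0.0073 / 0.0312 = 0.2340
Treynor = (Rp − Rf) / β = (3.4% − 3.2%) / 0.2340 = 0.20 / 0.2340 = 0.8547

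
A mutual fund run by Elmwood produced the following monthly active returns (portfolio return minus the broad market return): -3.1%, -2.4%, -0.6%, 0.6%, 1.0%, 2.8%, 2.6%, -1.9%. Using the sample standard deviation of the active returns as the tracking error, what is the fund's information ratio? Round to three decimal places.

-0.056

Mean return r̄ = -1.00 / 8 = -0.1250%
Sample std dev = √[35.1750 / 7] = 2.2417%
IR = r̄ / tracking error = -0.1250 / 2.2417 = -0.0558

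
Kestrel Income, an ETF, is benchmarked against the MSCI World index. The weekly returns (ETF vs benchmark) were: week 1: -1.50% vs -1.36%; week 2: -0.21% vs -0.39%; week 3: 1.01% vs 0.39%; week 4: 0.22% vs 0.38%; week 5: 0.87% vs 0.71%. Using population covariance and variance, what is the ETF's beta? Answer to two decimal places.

1.16

r̄p = 0.0780%,  r̄m = -0.0540%
Cov = Σ(rp − r̄p)(rm − r̄m) / 5 = 0.6476
Var(rm) = Σ(rm − r̄m)² / 5 = 0.5575
β = Cov / Var = 0.6476 / 0.5575 = 1.1616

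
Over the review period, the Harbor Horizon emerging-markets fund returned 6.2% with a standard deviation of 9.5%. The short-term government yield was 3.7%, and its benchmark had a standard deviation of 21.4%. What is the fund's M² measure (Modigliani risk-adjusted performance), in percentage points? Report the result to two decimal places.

Sharpe = (Rp − Rf) / σp = (6.2% − 3.7%) / 9.5% = 0.2632
M² = Rf + Sharpe × σm = 3.7% + 0.2632 × 21.4% = 9.3325%

9.33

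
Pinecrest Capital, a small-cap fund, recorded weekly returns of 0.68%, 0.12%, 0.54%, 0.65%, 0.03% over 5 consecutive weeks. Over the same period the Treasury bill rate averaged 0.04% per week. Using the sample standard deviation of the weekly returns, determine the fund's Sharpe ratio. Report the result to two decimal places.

r̄ = (0.68 + 0.12 + 0.54 + 0.65 + 0.03) / 5 = 2.020 / 5 = 0.4040%
Sample std dev = √[0.3757 / 4] = 0.3065%
Sharpe = (r̄ − rf) / σ = (0.4040 − 0.04) / 0.3065 = 0.3640 / 0.3065 = 1.1876

1.19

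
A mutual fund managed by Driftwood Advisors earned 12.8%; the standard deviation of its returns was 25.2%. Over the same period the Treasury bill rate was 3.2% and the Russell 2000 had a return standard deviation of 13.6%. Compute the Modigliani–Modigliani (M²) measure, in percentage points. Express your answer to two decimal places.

Sharpe = (Rp − Rf) / σp = (12.8% − 3.2%) / 25.2% = 0.3810
M² = Rf + Sharpe × σm = 3.2% + 0.3810 × 13.6% = 8.3816%

8.38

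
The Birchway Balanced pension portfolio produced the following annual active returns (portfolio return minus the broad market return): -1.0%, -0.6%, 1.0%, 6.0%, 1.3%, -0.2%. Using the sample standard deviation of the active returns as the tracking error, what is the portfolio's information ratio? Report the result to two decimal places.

0.42

μ = (-1 − 0.6 + 1 + 6 + 1.3 − 0.2) / 6 = 1.0833%
Σ(r − μ)² = 33.0483; sample σ = √(33.0483/5) = 2.5709%
IR = μ / tracking error = 1.0833 / 2.5709 = 0.4214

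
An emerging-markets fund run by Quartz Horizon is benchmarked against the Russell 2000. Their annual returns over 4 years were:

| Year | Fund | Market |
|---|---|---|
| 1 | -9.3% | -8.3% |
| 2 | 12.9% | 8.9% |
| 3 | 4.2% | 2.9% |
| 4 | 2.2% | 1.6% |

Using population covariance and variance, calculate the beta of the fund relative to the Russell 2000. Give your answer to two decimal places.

r̄p = 2.5000%,  r̄m = 1.2750%
Cov = Σ(rp − r̄p)(rm − r̄m) / 4 = 48.7375
Var(rm) = Σ(rm − r̄m)² / 4 = 38.1419
β = Cov / Var = 48.7375 / 38.1419 = 1.2778

1.28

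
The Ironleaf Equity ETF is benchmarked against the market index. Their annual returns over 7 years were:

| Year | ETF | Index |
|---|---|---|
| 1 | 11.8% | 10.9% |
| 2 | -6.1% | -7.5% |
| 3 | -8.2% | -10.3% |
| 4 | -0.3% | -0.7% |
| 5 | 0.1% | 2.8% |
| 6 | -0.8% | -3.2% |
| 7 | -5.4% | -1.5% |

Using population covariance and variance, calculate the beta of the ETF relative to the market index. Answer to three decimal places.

r̄p = -1.2714%,  r̄m = -1.3571%
Cov = Σ(rp − r̄p)(rm − r̄m) / 7 = 36.8431
Var(rm) = Σ(rm − r̄m)² / 7 = 41.2967
β = Cov / Var = 36.8431 / 41.2967 = 0.8922

0.892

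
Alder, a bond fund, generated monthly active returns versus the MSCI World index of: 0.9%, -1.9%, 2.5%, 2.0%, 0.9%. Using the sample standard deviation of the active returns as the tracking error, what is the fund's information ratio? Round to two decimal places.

Mean return μ = 4.40 / 5 = 0.8800%
Σ(r − μ)² = 11.6080; sample σ = √(11.6080/4) = 1.7035%
IR = μ / tracking error = 0.8800 / 1.7035 = 0.5166

0.52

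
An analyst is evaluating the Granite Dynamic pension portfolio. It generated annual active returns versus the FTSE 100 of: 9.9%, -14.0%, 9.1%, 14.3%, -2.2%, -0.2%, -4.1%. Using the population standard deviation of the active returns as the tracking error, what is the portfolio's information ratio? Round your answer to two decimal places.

0.20

μ = (9.9 − 14 + 9.1 + 14.3 − 2.2 − 0.2 − 4.1) / 7 = 1.8286%
Population std dev = √[579.5943 / 7] = 9.0994%
IR = μ / tracking error = 1.8286 / 9.0994 = 0.2010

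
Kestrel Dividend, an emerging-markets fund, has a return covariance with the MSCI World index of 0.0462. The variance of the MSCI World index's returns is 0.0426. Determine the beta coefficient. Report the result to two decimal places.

β = Cov(Rp, Rm) / Var(Rm) = 0.0462 / 0.0426 = 1.0845

1.08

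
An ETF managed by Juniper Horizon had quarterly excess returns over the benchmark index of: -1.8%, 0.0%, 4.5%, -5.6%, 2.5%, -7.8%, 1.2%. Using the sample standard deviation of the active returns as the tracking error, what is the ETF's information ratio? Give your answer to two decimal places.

-0.23

r̄ = (-1.8 + 0 + 4.5 − 5.6 + 2.5 − 7.8 + 1.2) / 7 = -7.00 / 7 = -1.0000%
Sample std dev = √[116.3800 / 6] = 4.4042%
IR = r̄ / tracking error = -1.0000 / 4.4042 = -0.2271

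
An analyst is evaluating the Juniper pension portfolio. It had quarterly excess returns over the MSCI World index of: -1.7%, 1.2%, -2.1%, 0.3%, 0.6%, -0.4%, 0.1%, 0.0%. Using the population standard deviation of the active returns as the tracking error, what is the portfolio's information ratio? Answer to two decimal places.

-0.24

Mean return r̄ = -2.00 / 8 = -0.2500%
Σ(r − r̄)² = 8.8600; population σ = √(8.8600/8) = 1.0524%
IR = r̄ / tracking error = -0.2500 / 1.0524 = -0.2376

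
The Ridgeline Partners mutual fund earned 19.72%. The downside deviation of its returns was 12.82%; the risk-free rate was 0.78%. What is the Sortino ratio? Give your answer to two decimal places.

1.48

Sortino = (Rp − Rf) / σd = (19.72% − 0.78%) / 12.82% = 18.94% / 12.82% = 1.4774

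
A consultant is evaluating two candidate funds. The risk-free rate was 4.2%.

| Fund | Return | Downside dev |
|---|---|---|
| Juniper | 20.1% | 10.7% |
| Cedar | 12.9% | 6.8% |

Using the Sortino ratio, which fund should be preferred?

Juniper: Sortino ratio = (20.1% − 4.2%) / 10.7% = 1.486
Cedar: Sortino ratio = (12.9% − 4.2%) / 6.8% = 1.279
Highest: Juniper (1.486).

Juniper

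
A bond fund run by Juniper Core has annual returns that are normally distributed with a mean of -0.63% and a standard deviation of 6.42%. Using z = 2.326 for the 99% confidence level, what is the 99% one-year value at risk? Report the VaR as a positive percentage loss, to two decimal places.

VaR (as % loss) = −(μ − z·σ) = −(-0.63% − 2.326 × 6.42%) = −(-15.56292%) = 15.56292%

15.56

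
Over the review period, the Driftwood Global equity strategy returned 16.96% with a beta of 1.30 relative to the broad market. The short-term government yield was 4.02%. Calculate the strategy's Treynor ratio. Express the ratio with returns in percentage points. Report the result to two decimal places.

9.95

Treynor = (Rp − Rf) / β = (16.96% − 4.02%) / 1.30 = 12.94 / 1.30 = 9.9538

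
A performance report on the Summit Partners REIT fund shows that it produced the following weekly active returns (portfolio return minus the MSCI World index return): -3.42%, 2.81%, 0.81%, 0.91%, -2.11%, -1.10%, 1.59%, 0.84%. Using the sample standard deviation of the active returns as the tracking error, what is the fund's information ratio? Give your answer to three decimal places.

r̄ = (-3.42 + 2.81 + 0.81 + 0.91 − 2.11 − 1.1 + 1.59 + 0.84) / 8 = 0.330 / 8 = 0.0413%
Σ(r − r̄)² = (-3.42 − 0.0413)² + (2.81 − 0.0413)² + (0.81 − 0.0413)² + … = 29.9589
sample σ = √(29.9589 / 7) = √4.2798 = 2.0688%
IR = r̄ / tracking error = 0.0413 / 2.0688 = 0.0200

0.020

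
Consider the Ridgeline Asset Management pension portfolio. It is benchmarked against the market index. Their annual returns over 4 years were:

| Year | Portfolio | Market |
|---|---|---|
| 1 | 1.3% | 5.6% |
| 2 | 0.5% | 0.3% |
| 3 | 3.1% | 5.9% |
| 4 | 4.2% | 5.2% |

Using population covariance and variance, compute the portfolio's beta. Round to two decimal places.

0.42

r̄p = 2.2750%,  r̄m = 4.2500%
Cov = Σ(rp − r̄p)(rm − r̄m) / 4 = 2.2213
Var(rm) = Σ(rm − r̄m)² / 4 = 5.2625
β = Cov / Var = 2.2213 / 5.2625 = 0.4221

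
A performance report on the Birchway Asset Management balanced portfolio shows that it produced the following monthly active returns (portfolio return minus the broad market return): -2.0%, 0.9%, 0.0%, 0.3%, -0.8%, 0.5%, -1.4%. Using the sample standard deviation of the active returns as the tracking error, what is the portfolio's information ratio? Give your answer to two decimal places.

-0.33

μ = (-2 + 0.9 + 0 + 0.3 − 0.8 + 0.5 − 1.4) / 7 = -0.3571%
Σ(r − μ)² = 6.8571; sample σ = √(6.8571/6) = 1.0690%
IR = μ / tracking error = -0.3571 / 1.0690 = -0.3341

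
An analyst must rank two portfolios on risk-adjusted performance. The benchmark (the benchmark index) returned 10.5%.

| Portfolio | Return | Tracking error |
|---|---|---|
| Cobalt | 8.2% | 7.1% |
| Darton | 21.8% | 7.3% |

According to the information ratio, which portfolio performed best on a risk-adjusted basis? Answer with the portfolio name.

Cobalt: IR = (8.2% − 10.5%) / 7.1% = -0.324
Darton: IR = (21.8% − 10.5%) / 7.3% = 1.548
Highest: Darton (1.548).

Darton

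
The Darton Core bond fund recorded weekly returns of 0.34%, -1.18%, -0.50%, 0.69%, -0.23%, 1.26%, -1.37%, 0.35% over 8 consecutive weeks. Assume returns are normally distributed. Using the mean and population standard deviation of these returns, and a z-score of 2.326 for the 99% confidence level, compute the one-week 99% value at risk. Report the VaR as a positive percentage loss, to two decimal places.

Mean return r̄ = -0.640 / 8 = -0.0800%
Σ(r − r̄)² = (0.34 − (-0.0800))² + (-1.18 − (-0.0800))² + (-0.5 − (-0.0800))² + … = 5.8228
population σ = √(5.8228 / 8) = √0.7279 = 0.8532%
VaR = −(r̄ − z·σ) = −(-0.0800 − 2.326 × 0.8532) = −(-2.0645) = 2.0645%

2.06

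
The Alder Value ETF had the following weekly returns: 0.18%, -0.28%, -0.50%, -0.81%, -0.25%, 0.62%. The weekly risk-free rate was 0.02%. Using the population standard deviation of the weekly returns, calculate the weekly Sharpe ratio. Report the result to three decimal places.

-0.418

r̄ = (0.18 − 0.28 − 0.5 − 0.81 − 0.25 + 0.62) / 6 = -1.040 / 6 = -0.1733%
Population std dev = √[1.2835 / 6] = 0.4625%
Sharpe = (r̄ − rf) / σ = (-0.1733 − 0.02) / 0.4625 = -0.1933 / 0.4625 = -0.4179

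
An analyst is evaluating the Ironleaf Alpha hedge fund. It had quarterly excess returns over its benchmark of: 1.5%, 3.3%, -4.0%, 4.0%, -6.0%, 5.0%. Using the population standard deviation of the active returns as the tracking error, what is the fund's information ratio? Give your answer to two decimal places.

0.15

Mean return r̄ = 3.80 / 6 = 0.6333%
Σ(r − r̄)² = 103.7333; population σ = √(103.7333/6) = 4.1580%
IR = r̄ / tracking error = 0.6333 / 4.1580 = 0.1523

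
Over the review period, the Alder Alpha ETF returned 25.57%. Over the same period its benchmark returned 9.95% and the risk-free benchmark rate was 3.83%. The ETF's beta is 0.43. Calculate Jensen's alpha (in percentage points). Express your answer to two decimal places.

19.11

CAPM expected return = Rf + β(Rm − Rf) = 3.83% + 0.43 × (9.95% − 3.83%) = 3.83 + 0.43 × 6.12 = 6.4616%
Jensen's α = Rp − E[R] = 25.57% − 6.4616% = 19.1084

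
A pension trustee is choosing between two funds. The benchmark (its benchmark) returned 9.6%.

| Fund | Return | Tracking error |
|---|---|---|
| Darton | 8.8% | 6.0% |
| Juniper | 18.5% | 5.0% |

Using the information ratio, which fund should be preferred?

Darton: IR = (8.8% − 9.6%) / 6.0% = -0.133
Juniper: IR = (18.5% − 9.6%) / 5.0% = 1.780
Highest: Juniper (1.780).

Juniper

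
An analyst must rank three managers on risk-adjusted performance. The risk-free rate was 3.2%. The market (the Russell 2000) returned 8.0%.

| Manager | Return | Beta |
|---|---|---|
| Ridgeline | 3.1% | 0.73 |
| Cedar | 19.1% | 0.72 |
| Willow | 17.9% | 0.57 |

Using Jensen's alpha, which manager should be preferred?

Ridgeline: α = 3.1% − [3.2% + 0.73 × (8.0% − 3.2%)] = -3.604
Cedar: α = 19.1% − [3.2% + 0.72 × (8.0% − 3.2%)] = 12.444
Willow: α = 17.9% − [3.2% + 0.57 × (8.0% − 3.2%)] = 11.964
Highest: Cedar (12.444).

Cedar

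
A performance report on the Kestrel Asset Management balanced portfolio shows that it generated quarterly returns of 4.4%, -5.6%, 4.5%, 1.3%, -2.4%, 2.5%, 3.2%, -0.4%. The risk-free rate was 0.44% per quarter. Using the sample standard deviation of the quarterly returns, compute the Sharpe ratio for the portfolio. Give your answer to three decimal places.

r̄ = (4.4 − 5.6 + 4.5 + 1.3 − 2.4 + 2.5 + 3.2 − 0.4) / 8 = 0.9375%
Sample std dev = √[88.0388 / 7] = 3.5464%
Sharpe = (r̄ − rf) / σ = (0.9375 − 0.44) / 3.5464 = 0.4975 / 3.5464 = 0.1403

0.140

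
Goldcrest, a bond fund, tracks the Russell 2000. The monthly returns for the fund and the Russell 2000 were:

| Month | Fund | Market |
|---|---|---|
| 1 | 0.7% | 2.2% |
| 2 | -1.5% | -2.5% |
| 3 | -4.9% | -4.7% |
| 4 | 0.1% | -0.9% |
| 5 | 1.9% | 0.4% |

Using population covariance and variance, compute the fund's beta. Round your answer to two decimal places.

0.89

r̄p = -0.7400%,  r̄m = -1.1000%
Cov = Σ(rp − r̄p)(rm − r̄m) / 5 = 4.9840
Var(rm) = Σ(rm − r̄m)² / 5 = 5.6200
β = Cov / Var = 4.9840 / 5.6200 = 0.8868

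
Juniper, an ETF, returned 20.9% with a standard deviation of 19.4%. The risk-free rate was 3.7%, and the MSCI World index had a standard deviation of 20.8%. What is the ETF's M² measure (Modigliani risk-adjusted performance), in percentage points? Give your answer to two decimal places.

Sharpe = (Rp − Rf) / σp = (20.9% − 3.7%) / 19.4% = 0.8866
M² = Rf + Sharpe × σm = 3.7% + 0.8866 × 20.8% = 22.1413%

22.14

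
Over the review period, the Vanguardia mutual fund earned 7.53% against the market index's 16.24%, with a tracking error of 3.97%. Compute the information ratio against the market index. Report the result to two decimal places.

IR = (Rp − Rb) / TE = (7.53% − 16.24%) / 3.97% = -8.71% / 3.97% = -2.1940

-2.19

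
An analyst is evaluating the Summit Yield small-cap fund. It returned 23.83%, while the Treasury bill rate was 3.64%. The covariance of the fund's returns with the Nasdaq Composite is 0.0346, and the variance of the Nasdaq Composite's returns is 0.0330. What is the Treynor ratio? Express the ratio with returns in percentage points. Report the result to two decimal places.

β = Cov / Var = 0.0346 / 0.0330 = 1.0485
Treynor = (Rp − Rf) / β = (23.83% − 3.64%) / 1.0485 = 20.19 / 1.0485 = 19.2561

19.26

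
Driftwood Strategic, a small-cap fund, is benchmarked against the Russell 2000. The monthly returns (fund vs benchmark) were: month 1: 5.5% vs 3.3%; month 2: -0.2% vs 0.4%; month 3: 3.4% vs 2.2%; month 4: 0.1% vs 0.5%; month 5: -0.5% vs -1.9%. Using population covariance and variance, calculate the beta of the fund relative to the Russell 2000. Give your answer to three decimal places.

r̄p = 1.6600%,  r̄m = 0.9000%
Cov = Σ(rp − r̄p)(rm − r̄m) / 5 = 3.8160
Var(rm) = Σ(rm − r̄m)² / 5 = 3.1400
β = Cov / Var = 3.8160 / 3.1400 = 1.2153

1.215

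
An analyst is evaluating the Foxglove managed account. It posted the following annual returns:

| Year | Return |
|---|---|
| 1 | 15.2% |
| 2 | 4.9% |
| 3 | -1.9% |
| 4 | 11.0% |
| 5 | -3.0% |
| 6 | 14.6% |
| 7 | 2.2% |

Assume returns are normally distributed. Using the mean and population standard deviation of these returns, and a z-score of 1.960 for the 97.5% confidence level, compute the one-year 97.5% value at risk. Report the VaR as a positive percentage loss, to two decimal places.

7.57

Mean return r̄ = 43.00 / 7 = 6.1429%
Σ(r − r̄)² = 342.5171; population σ = √(342.5171/7) = 6.9951%
VaR = −(r̄ − z·σ) = −(6.1429 − 1.960 × 6.9951) = −(-7.5675) = 7.5675%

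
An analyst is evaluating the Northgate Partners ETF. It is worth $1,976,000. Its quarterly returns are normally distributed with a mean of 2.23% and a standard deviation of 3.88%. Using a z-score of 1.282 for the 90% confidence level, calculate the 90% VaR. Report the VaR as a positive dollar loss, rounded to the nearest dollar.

$54,225

Return at the 90% tail: μ − z·σ = 2.23% − 1.282 × 3.88% = 2.23 − 4.97416 = -2.74416%
VaR = −(-2.74416%) × $1,976,000 = 2.74416% × $1,976,000 = $54,225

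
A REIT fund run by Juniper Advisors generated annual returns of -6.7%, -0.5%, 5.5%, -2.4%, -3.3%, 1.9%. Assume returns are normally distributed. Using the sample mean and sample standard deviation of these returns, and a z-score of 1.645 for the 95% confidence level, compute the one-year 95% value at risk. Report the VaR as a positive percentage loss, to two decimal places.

r̄ = (-6.7 − 0.5 + 5.5 − 2.4 − 3.3 + 1.9) / 6 = -5.50 / 6 = -0.9167%
Σ(r − r̄)² = (-6.7 − (-0.9167))² + (-0.5 − (-0.9167))² + (5.5 − (-0.9167))² + … = 90.6083
sample σ = √(90.6083 / 5) = √18.1217 = 4.2570%
VaR = −(r̄ − z·σ) = −(-0.9167 − 1.645 × 4.2570) = −(-7.9195) = 7.9195%

7.92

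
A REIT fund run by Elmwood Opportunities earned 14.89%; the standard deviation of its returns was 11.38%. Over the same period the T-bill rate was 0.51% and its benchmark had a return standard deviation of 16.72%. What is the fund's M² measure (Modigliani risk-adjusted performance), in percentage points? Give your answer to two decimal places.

Sharpe = (Rp − Rf) / σp = (14.89% − 0.51%) / 11.38% = 1.2636
M² = Rf + Sharpe × σm = 0.51% + 1.2636 × 16.72% = 21.6374%

21.64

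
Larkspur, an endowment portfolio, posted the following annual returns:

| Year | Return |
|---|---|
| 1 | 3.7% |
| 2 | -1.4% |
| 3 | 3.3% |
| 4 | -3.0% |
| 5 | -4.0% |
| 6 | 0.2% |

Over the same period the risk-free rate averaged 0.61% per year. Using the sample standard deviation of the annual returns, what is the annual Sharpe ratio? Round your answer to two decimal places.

r̄ = (3.7 − 1.4 + 3.3 − 3 − 4 + 0.2) / 6 = -0.2000%
Σ(r − r̄)² = 51.3400; sample σ = √(51.3400/5) = 3.2044%
Sharpe = (r̄ − rf) / σ = (-0.2000 − 0.61) / 3.2044 = -0.8100 / 3.2044 = -0.2528

-0.25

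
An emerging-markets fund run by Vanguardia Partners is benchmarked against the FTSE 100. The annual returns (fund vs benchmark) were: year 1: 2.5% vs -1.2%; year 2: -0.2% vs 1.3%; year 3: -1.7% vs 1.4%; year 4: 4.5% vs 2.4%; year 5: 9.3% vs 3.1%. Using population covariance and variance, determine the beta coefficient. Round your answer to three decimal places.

1.297

r̄p = 2.8800%,  r̄m = 1.4000%
Cov = Σ(rp − r̄p)(rm − r̄m) / 5 = 2.7660
Var(rm) = Σ(rm − r̄m)² / 5 = 2.1320
β = Cov / Var = 2.7660 / 2.1320 = 1.2974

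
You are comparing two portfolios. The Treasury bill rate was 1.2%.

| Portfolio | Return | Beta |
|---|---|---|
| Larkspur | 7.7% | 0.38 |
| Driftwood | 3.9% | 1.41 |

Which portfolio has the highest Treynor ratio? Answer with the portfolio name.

Larkspur: Treynor = (7.7% − 1.2%) / 0.38 = 17.105
Driftwood: Treynor = (3.9% − 1.2%) / 1.41 = 1.915
Highest: Larkspur (17.105).

Larkspur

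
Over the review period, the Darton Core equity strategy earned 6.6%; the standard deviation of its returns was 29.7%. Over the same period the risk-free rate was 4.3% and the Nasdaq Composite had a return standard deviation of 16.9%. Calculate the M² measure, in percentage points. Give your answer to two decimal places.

Sharpe = (Rp − Rf) / σp = (6.6% − 4.3%) / 29.7% = 0.0774
M² = Rf + Sharpe × σm = 4.3% + 0.0774 × 16.9% = 5.6081%

5.61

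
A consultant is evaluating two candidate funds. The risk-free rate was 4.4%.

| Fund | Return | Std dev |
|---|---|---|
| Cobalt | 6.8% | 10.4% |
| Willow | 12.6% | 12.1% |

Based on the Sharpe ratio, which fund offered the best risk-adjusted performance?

Cobalt: Sharpe ratio = (6.8% − 4.4%) / 10.4% = 0.231
Willow: Sharpe ratio = (12.6% − 4.4%) / 12.1% = 0.678
Highest: Willow (0.678).

Willow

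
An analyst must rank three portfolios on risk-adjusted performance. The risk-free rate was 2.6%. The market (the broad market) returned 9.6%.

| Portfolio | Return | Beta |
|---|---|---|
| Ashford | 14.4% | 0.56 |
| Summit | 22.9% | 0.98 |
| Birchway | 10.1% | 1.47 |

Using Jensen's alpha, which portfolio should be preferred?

Ashford: α = 14.4% − [2.6% + 0.56 × (9.6% − 2.6%)] = 7.880
Summit: α = 22.9% − [2.6% + 0.98 × (9.6% − 2.6%)] = 13.440
Birchway: α = 10.1% − [2.6% + 1.47 × (9.6% − 2.6%)] = -2.790
Highest: Summit (13.440).

Summit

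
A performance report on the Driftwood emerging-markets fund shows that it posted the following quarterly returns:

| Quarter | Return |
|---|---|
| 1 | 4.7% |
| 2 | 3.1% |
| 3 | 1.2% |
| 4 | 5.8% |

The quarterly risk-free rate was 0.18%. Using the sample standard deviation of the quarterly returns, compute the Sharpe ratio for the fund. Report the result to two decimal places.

Mean return μ = 14.80 / 4 = 3.7000%
Sample σ = √[Σ(r − μ)² / 3] = √[12.0200 / 3] = √4.0067 = 2.0017%
Sharpe = (μ − rf) / σ = (3.7000 − 0.18) / 2.0017 = 3.5200 / 2.0017 = 1.7585

1.76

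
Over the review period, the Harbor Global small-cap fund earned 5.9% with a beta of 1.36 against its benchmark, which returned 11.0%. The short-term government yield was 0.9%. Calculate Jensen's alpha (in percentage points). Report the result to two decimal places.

CAPM expected return = Rf + β(Rm − Rf) = 0.9% + 1.36 × (11.0% − 0.9%) = 0.9 + 1.36 × 10.10 = 14.6360%
Jensen's α = Rp − E[R] = 5.9% − 14.6360% = -8.7360

-8.74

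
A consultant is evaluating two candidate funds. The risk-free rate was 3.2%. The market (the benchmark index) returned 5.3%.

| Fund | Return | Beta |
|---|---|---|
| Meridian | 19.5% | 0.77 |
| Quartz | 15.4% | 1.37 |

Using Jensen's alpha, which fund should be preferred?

Meridian: α = 19.5% − [3.2% + 0.77 × (5.3% − 3.2%)] = 14.683
Quartz: α = 15.4% − [3.2% + 1.37 × (5.3% − 3.2%)] = 9.323
Highest: Meridian (14.683).

Meridian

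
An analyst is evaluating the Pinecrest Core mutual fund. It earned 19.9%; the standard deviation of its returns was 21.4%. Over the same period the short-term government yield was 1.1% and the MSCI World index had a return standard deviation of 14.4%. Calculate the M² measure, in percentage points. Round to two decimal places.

Sharpe = (Rp − Rf) / σp = (19.9% − 1.1%) / 21.4% = 0.8785
M² = Rf + Sharpe × σm = 1.1% + 0.8785 × 14.4% = 13.7504%

13.75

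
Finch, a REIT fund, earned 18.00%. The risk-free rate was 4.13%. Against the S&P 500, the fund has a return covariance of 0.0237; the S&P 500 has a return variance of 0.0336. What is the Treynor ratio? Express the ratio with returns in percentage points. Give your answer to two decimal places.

β = Cov / Var = 0.0237 / 0.0336 = 0.7054
Treynor = (Rp − Rf) / β = (18.00% − 4.13%) / 0.7054 = 13.87 / 0.7054 = 19.6626

19.66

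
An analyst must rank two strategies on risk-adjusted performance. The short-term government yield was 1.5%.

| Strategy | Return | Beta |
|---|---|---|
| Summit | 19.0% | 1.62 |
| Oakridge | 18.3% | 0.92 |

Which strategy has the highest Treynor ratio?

Summit: Treynor = (19.0% − 1.5%) / 1.62 = 10.802
Oakridge: Treynor = (18.3% − 1.5%) / 0.92 = 18.261
Highest: Oakridge (18.261).

Oakridge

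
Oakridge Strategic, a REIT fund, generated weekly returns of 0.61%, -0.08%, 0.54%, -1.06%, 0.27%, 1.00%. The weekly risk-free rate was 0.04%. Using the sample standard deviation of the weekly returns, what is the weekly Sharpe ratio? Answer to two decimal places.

r̄ = (0.61 − 0.08 + 0.54 − 1.06 + 0.27 + 1) / 6 = 1.280 / 6 = 0.2133%
Σ(r − r̄)² = (0.61 − 0.2133)² + (-0.08 − 0.2133)² + (0.54 − 0.2133)² + … = 2.5935
σ = √[2.5935 / 5] = 0.7202%
Sharpe = (r̄ − rf) / σ = (0.2133 − 0.04) / 0.7202 = 0.1733 / 0.7202 = 0.2406

0.24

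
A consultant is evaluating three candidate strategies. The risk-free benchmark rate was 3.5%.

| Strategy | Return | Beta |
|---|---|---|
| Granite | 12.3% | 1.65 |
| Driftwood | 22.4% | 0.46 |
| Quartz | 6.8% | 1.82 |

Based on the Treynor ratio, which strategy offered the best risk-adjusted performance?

Granite: Treynor = (12.3% − 3.5%) / 1.65 = 5.333
Driftwood: Treynor = (22.4% − 3.5%) / 0.46 = 41.087
Quartz: Treynor = (6.8% − 3.5%) / 1.82 = 1.813
Highest: Driftwood (41.087).

Driftwood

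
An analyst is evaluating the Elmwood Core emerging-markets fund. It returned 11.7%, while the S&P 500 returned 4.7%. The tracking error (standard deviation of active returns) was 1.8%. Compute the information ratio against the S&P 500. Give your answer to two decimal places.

3.89

IR = (Rp − Rb) / TE = (11.7% − 4.7%) / 1.8% = 7.00% / 1.8% = 3.8889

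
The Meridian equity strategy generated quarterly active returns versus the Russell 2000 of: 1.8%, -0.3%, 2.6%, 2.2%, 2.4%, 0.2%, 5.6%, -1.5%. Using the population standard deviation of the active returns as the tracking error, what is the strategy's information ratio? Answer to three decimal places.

r̄ = (1.8 − 0.3 + 2.6 + 2.2 + 2.4 + 0.2 + 5.6 − 1.5) / 8 = 1.6250%
Population std dev = √[33.2150 / 8] = 2.0376%
IR = r̄ / tracking error = 1.6250 / 2.0376 = 0.7975

0.798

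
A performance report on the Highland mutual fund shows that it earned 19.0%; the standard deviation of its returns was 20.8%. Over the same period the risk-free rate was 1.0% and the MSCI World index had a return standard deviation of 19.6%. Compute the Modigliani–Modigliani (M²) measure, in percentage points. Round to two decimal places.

Sharpe = (Rp − Rf) / σp = (19.0% − 1.0%) / 20.8% = 0.8654
M² = Rf + Sharpe × σm = 1.0% + 0.8654 × 19.6% = 17.9618%

17.96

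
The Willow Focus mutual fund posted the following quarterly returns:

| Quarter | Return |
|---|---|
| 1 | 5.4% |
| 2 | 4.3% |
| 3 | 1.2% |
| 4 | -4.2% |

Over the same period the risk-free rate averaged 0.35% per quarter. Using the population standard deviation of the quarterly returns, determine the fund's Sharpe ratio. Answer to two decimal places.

Mean return r̄ = 6.70 / 4 = 1.6750%
Population σ = √[Σ(r − r̄)² / 4] = √[55.5075 / 4] = √13.8769 = 3.7252%
Sharpe = (r̄ − rf) / σ = (1.6750 − 0.35) / 3.7252 = 1.3250 / 3.7252 = 0.3557

0.36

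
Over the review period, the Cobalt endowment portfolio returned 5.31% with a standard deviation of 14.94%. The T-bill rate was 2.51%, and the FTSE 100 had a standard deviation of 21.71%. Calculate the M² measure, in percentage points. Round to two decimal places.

Sharpe = (Rp − Rf) / σp = (5.31% − 2.51%) / 14.94% = 0.1874
M² = Rf + Sharpe × σm = 2.51% + 0.1874 × 21.71% = 6.5785%

6.58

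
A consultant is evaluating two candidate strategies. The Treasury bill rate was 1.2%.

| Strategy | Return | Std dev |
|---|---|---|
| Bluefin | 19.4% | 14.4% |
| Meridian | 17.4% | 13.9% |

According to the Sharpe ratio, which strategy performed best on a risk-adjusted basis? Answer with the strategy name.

Bluefin

Bluefin: Sharpe ratio = (19.4% − 1.2%) / 14.4% = 1.264
Meridian: Sharpe ratio = (17.4% − 1.2%) / 13.9% = 1.165
Highest: Bluefin (1.264).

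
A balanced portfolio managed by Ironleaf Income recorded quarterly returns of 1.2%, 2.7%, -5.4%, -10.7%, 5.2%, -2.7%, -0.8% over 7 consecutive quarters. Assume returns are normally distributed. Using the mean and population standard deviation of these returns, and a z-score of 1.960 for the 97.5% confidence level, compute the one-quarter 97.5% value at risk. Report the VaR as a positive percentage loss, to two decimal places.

r̄ = (1.2 + 2.7 − 5.4 − 10.7 + 5.2 − 2.7 − 0.8) / 7 = -1.5000%
Σ(r − r̄)² = 171.6000; population σ = √(171.6000/7) = 4.9512%
VaR = −(r̄ − z·σ) = −(-1.5000 − 1.960 × 4.9512) = −(-11.2044) = 11.2044%

11.20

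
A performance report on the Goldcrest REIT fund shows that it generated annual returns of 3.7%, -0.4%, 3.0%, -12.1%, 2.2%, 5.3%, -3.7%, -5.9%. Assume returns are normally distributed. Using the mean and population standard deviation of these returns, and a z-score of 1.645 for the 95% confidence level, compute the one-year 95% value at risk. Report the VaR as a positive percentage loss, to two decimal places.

10.05

μ = (3.7 − 0.4 + 3 − 12.1 + 2.2 + 5.3 − 3.7 − 5.9) / 8 = -0.9875%
Population σ = √[Σ(r − μ)² / 8] = √[242.8888 / 8] = √30.3611 = 5.5101%
VaR = −(μ − z·σ) = −(-0.9875 − 1.645 × 5.5101) = −(-10.0516) = 10.0516%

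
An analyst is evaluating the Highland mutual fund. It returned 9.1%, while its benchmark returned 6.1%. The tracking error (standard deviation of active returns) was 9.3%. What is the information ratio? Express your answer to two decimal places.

0.32

IR = (Rp − Rb) / TE = (9.1% − 6.1%) / 9.3% = 3.00% / 9.3% = 0.3226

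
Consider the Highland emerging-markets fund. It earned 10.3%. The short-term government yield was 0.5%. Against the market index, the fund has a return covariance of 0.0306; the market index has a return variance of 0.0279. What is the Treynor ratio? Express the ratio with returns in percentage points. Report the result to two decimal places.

β = Cov / Var = 0.0306 / 0.0279 = 1.0968
Treynor = (Rp − Rf) / β = (10.3% − 0.5%) / 1.0968 = 9.80 / 1.0968 = 8.9351

8.94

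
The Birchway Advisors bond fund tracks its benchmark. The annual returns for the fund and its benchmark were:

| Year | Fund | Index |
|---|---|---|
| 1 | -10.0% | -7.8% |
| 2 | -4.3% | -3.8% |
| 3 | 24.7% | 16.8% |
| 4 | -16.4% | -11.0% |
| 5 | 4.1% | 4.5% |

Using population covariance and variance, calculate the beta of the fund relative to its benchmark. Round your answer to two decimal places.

r̄p = -0.3800%,  r̄m = -0.2600%
Cov = Σ(rp − r̄p)(rm − r̄m) / 5 = 141.5312
Var(rm) = Σ(rm − r̄m)² / 5 = 99.6864
β = Cov / Var = 141.5312 / 99.6864 = 1.4198

1.42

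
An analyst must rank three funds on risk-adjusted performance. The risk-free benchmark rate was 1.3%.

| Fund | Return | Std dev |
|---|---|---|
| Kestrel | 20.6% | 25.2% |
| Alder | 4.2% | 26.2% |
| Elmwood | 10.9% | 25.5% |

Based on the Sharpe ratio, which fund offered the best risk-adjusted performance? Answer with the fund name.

Kestrel: Sharpe ratio = (20.6% − 1.3%) / 25.2% = 0.766
Alder: Sharpe ratio = (4.2% − 1.3%) / 26.2% = 0.111
Elmwood: Sharpe ratio = (10.9% − 1.3%) / 25.5% = 0.376
Highest: Kestrel (0.766).

Kestrel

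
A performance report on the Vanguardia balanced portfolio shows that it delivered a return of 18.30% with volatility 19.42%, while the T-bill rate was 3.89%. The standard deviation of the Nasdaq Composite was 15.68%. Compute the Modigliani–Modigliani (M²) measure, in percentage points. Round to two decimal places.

Sharpe = (Rp − Rf) / σp = (18.30% − 3.89%) / 19.42% = 0.7420
M² = Rf + Sharpe × σm = 3.89% + 0.7420 × 15.68% = 15.5246%

15.52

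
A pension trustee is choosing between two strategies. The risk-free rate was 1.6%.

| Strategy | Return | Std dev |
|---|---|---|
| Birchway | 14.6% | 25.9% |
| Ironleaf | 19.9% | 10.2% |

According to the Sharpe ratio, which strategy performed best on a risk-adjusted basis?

Birchway: Sharpe ratio = (14.6% − 1.6%) / 25.9% = 0.502
Ironleaf: Sharpe ratio = (19.9% − 1.6%) / 10.2% = 1.794
Highest: Ironleaf (1.794).

Ironleaf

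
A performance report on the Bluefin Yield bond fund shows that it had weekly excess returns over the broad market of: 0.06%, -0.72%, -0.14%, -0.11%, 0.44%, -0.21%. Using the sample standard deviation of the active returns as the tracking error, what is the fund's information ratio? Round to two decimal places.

r̄ = (0.06 − 0.72 − 0.14 − 0.11 + 0.44 − 0.21) / 6 = -0.1133%
Sample std dev = √[0.7143 / 5] = 0.3780%
IR = r̄ / tracking error = -0.1133 / 0.3780 = -0.2997

-0.30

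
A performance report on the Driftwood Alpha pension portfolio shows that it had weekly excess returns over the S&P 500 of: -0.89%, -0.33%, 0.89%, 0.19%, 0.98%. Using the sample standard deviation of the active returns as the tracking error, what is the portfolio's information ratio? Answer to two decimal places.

r̄ = (-0.89 − 0.33 + 0.89 + 0.19 + 0.98) / 5 = 0.840 / 5 = 0.1680%
Σ(r − r̄)² = (-0.89 − 0.1680)² + (-0.33 − 0.1680)² + (0.89 − 0.1680)² + … = 2.5485
σ = √[2.5485 / 4] = 0.7982%
IR = r̄ / tracking error = 0.1680 / 0.7982 = 0.2105

0.21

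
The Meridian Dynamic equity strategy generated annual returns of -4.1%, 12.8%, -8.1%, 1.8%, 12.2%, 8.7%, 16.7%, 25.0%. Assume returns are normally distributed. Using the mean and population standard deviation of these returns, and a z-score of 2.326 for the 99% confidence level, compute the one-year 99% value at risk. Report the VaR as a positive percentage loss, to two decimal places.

μ = (-4.1 + 12.8 − 8.1 + 1.8 + 12.2 + 8.7 + 16.7 + 25) / 8 = 8.1250%
Σ(r − μ)² = (-4.1 − 8.1250)² + (12.8 − 8.1250)² + … = 849.7950
σ = √[849.7950 / 8] = 10.3065%
VaR = −(μ − z·σ) = −(8.1250 − 2.326 × 10.3065) = −(-15.8479) = 15.8479%

15.85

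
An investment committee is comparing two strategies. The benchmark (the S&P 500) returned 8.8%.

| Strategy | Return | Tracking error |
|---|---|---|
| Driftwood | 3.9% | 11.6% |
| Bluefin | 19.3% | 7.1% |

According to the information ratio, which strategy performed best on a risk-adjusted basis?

Driftwood: IR = (3.9% − 8.8%) / 11.6% = -0.422
Bluefin: IR = (19.3% − 8.8%) / 7.1% = 1.479
Highest: Bluefin (1.479).

Bluefin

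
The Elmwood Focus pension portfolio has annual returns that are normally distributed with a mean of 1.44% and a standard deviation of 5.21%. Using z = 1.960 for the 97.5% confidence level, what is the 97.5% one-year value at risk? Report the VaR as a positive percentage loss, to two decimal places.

VaR (as % loss) = −(μ − z·σ) = −(1.44% − 1.960 × 5.21%) = −(-8.7716%) = 8.7716%

8.77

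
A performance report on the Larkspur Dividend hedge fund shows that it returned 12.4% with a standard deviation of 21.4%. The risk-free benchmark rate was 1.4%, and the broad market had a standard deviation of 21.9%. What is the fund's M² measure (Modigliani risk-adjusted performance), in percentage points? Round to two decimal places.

12.66

Sharpe = (Rp − Rf) / σp = (12.4% − 1.4%) / 21.4% = 0.5140
M² = Rf + Sharpe × σm = 1.4% + 0.5140 × 21.9% = 12.6566%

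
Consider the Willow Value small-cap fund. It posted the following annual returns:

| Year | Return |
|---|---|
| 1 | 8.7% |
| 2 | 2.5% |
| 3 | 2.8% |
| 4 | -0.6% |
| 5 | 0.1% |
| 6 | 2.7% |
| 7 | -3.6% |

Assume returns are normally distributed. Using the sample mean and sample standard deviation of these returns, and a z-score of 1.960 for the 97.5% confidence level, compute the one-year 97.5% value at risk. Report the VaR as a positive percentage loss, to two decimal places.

r̄ = (8.7 + 2.5 + 2.8 − 0.6 + 0.1 + 2.7 − 3.6) / 7 = 12.60 / 7 = 1.8000%
Sample σ = √[Σ(r − r̄)² / 6] = √[87.7200 / 6] = √14.6200 = 3.8236%
VaR = −(r̄ − z·σ) = −(1.8000 − 1.960 × 3.8236) = −(-5.6943) = 5.6943%

5.69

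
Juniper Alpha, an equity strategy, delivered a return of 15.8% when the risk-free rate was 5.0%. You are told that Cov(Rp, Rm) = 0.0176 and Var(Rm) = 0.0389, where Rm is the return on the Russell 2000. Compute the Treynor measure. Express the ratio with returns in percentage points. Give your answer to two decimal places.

β = Cov / Var = 0.0176 / 0.0389 = 0.4524
Treynor = (Rp − Rf) / β = (15.8% − 5.0%) / 0.4524 = 10.80 / 0.4524 = 23.8727

23.87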